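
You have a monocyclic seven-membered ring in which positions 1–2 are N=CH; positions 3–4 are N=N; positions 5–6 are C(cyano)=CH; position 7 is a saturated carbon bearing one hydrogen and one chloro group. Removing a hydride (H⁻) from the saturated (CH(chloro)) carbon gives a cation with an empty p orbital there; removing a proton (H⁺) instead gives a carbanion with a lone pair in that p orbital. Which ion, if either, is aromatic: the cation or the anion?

The cation

In either ion the ring is fully conjugated: every atom, including the new sp² carbon, supplies a p orbital.
Cation: 3 × 2 + 0 = 6 π electrons → 4(1)+2, aromatic.
Anion: 3 × 2 + 2 = 8 π electrons → 4(2), antiaromatic.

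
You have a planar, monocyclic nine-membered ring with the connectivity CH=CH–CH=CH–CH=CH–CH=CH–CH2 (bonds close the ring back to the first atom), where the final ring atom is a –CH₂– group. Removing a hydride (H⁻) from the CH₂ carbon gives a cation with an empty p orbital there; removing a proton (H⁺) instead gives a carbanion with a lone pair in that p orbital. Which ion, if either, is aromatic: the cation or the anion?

Once that carbon is sp², every ring atom has a p orbital and both ions are fully conjugated.
Cation: 4 × 2 + 0 = 8 π electrons → 4(2), antiaromatic.
Anion: 4 × 2 + 2 = 10 π electrons → 4(2)+2, aromatic.

The anion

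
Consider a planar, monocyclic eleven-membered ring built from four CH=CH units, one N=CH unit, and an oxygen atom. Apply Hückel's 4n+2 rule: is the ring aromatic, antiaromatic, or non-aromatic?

Antiaromatic

Every ring atom contributes a p orbital perpendicular to the ring (each doubly-bonded ring atom is sp² with one p-orbital electron; each sp² =N– keeps its lone pair in-plane and puts one electron into the π system; the oxygen donates one lone pair from its p orbital), so the π system is cyclic and fully conjugated.
Adding the contributions, 5 × 2 = 10 from the double-bond units + 2 from the O atom = 12.
With 12 = 4·3 π electrons, Hückel's rule classifies the planar ring as antiaromatic.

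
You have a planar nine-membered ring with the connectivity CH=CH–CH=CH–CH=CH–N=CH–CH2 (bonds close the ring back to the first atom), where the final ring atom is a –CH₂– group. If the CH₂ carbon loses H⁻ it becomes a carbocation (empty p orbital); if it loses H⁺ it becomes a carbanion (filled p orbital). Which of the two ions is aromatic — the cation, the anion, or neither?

The anion

In either ion the ring is fully conjugated: every atom, including the new sp² carbon, supplies a p orbital.
Cation: 4 × 2 + 0 = 8 π electrons → 4(2), antiaromatic.
Anion: 4 × 2 + 2 = 10 π electrons → 4(2)+2, aromatic.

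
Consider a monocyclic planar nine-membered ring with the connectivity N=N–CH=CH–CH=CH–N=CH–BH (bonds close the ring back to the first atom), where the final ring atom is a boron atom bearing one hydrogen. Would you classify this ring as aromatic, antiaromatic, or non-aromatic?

The p orbitals form a continuous loop: every atom in a ring double bond is sp² and brings one electron to the p orbital; the doubly-bonded nitrogens are pyridine-type — their lone pairs lie in the ring plane, leaving one electron in the p orbital; the boron has an empty p orbital. The ring is fully conjugated.
π-electron count: 4 × 2 = 8 from the double-bond units + 0 from the BH atom = 8.
8 is a 4n count (n = 2), so the planar conjugated ring is antiaromatic.

Antiaromatic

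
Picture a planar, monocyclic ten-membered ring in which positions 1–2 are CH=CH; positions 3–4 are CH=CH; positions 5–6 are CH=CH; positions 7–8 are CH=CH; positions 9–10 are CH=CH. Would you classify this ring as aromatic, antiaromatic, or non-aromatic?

All ring atoms are sp² and supply a p orbital to the ring (every atom in a ring double bond is sp² and brings one electron to the p orbital); the conjugation is uninterrupted.
Counting π electrons: 5 × 2 = 10 from the 5 double-bond units.
Since 10 = 4·2 + 2, the ring meets the 4n+2 criterion.

Aromatic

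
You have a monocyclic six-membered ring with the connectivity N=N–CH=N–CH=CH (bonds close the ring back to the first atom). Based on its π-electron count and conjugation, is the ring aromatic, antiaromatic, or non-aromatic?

Aromatic

All ring atoms are sp² and supply a p orbital to the ring (each doubly-bonded ring atom is sp² with one p-orbital electron; each =N– nitrogen is pyridine-type (lone pair in the sp² plane, one electron in the p orbital)); the conjugation is uninterrupted.
Counting π electrons: 3 × 2 = 6 from the 3 double-bond units.
With 6 π electrons (n = 1), the Hückel 4n+2 condition holds.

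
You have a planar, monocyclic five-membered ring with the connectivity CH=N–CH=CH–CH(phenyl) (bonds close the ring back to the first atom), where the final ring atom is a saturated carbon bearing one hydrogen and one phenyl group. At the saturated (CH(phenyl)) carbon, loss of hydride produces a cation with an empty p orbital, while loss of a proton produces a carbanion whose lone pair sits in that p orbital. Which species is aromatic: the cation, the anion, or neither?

The anion

In either ion the ring is fully conjugated: every atom, including the new sp² carbon, supplies a p orbital.
Cation: 2 × 2 + 0 = 4 π electrons → 4(1), antiaromatic.
Anion: 2 × 2 + 2 = 6 π electrons → 4(1)+2, aromatic.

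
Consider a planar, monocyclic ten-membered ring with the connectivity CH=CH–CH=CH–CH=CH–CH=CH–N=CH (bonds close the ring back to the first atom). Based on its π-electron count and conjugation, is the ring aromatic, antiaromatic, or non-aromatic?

Aromatic

All ring atoms are sp² and supply a p orbital to the ring (each doubly-bonded ring atom is sp² with one p-orbital electron; each =N– nitrogen is pyridine-type (lone pair in the sp² plane, one electron in the p orbital)); the conjugation is uninterrupted.
π-electron count: 5 × 2 = 10 from the 5 double-bond units.
10 = 4(2) + 2, which satisfies Hückel's 4n+2 rule.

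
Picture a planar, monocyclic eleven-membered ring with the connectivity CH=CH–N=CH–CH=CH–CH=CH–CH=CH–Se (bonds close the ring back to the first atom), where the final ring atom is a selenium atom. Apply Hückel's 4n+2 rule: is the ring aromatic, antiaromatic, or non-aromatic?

Antiaromatic

All ring atoms are sp² and supply a p orbital to the ring (every atom in a ring double bond is sp² and brings one electron to the p orbital; each =N– nitrogen is pyridine-type (lone pair in the sp² plane, one electron in the p orbital); the selenium donates one lone pair from its p orbital); the conjugation is uninterrupted.
Counting π electrons: 5 × 2 = 10 from the double-bond units + 2 from the Se atom = 12.
With 12 = 4·3 π electrons, Hückel's rule classifies the planar ring as antiaromatic.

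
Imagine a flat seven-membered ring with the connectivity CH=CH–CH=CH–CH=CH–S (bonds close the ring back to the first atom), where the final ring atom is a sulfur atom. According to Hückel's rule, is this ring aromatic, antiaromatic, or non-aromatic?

Every ring atom contributes a p orbital perpendicular to the ring (every atom in a ring double bond is sp² and brings one electron to the p orbital; the sulfur donates one lone pair from its p orbital), so the π system is cyclic and fully conjugated.
Adding the contributions, 3 × 2 = 6 from the double-bond units + 2 from the S atom = 8.
With 8 = 4·2 π electrons, Hückel's rule classifies the planar ring as antiaromatic.

Antiaromatic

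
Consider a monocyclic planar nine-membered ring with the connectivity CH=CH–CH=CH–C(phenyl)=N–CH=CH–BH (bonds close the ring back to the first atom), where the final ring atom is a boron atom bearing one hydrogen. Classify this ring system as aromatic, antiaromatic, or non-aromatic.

The p orbitals form a continuous loop: each doubly-bonded ring atom is sp² with one p-orbital electron; the doubly-bonded nitrogens are pyridine-type — their lone pairs lie in the ring plane, leaving one electron in the p orbital; the boron has an empty p orbital. The ring is fully conjugated.
Adding the contributions, 4 × 2 = 8 from the double-bond units + 0 from the BH atom = 8.
8 is a 4n count (n = 2), so the planar conjugated ring is antiaromatic.

Antiaromatic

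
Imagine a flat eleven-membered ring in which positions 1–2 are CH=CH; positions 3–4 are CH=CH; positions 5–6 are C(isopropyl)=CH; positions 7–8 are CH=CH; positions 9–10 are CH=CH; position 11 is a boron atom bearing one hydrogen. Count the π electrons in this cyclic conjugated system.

10

The p orbitals form a continuous loop: each doubly-bonded ring atom is sp² with one p-orbital electron; the boron has an empty p orbital. The ring is fully conjugated.
Adding the contributions, 5 × 2 = 10 from the double-bond units + 0 from the BH atom = 10.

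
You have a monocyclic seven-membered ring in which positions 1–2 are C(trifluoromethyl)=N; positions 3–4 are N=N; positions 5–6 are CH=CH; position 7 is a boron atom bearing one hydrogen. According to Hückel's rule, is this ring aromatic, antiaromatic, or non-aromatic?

Aromatic

Check conjugation: every atom in a ring double bond is sp² and brings one electron to the p orbital; the doubly-bonded nitrogens are pyridine-type — their lone pairs lie in the ring plane, leaving one electron in the p orbital; the boron has an empty p orbital — every position has a p orbital, so the cyclic π system is continuous.
Adding the contributions, 3 × 2 = 6 from the double-bond units + 0 from the BH atom = 6.
With 6 π electrons (n = 1), the Hückel 4n+2 condition holds.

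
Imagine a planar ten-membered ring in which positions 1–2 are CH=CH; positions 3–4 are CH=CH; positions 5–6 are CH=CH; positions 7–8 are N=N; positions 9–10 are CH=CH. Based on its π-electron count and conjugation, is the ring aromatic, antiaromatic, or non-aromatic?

Aromatic

The p orbitals form a continuous loop: the double-bond atoms are sp², each contributing one p electron; each =N– nitrogen is pyridine-type (lone pair in the sp² plane, one electron in the p orbital). The ring is fully conjugated.
π-electron count: 5 × 2 = 10 from the 5 double-bond units.
10 = 4(2) + 2, which satisfies Hückel's 4n+2 rule.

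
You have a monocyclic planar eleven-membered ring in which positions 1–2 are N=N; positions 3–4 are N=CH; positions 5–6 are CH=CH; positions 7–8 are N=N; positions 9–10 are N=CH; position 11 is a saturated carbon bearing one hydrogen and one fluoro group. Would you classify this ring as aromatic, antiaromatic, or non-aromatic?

Because that saturated carbon is sp³ and has no p orbital in the ring π system at the CH(fluoro) position, the π system cannot extend all the way around the ring.
Broken conjugation rules out both aromaticity and antiaromaticity.

Non-aromatic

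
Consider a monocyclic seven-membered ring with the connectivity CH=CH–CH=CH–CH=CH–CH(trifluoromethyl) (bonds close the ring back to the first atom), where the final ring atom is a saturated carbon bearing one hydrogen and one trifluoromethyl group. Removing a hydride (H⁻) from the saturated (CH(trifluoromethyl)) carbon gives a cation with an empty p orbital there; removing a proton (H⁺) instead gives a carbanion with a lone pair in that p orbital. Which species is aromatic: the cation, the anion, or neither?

In both ions every ring atom is sp² and contributes a p orbital, so both rings are fully conjugated.
Cation: 3 × 2 + 0 = 6 π electrons → 4(1)+2, aromatic.
Anion: 3 × 2 + 2 = 8 π electrons → 4(2), antiaromatic.

The cation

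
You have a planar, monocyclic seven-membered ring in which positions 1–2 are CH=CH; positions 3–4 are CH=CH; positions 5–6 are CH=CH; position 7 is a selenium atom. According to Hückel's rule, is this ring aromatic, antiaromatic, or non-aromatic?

Antiaromatic

The p orbitals form a continuous loop: each doubly-bonded ring atom is sp² with one p-orbital electron; the selenium donates one lone pair from its p orbital. The ring is fully conjugated.
π-electron count: 3 × 2 = 6 from the double-bond units + 2 from the Se atom = 8.
With 8 = 4·2 π electrons, Hückel's rule classifies the planar ring as antiaromatic.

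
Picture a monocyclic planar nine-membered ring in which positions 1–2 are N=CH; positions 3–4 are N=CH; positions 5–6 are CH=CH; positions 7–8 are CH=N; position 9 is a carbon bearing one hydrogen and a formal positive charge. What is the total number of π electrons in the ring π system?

Check conjugation: every atom in a ring double bond is sp² and brings one electron to the p orbital; the doubly-bonded nitrogens are pyridine-type — their lone pairs lie in the ring plane, leaving one electron in the p orbital; the carbocation has an empty p orbital — every position has a p orbital, so the cyclic π system is continuous.
Adding the contributions, 4 × 2 = 8 from the double-bond units + 0 from the CH(+) atom = 8.

8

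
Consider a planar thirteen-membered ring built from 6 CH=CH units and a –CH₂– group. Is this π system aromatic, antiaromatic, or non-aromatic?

Non-aromatic

The CH2 position has four σ bonds — the tetrahedral CH₂ carbon is sp³ and has no p orbital in the ring π system — so the cyclic conjugation is interrupted.
Without a continuous loop of overlapping p orbitals the Hückel electron count never comes into play.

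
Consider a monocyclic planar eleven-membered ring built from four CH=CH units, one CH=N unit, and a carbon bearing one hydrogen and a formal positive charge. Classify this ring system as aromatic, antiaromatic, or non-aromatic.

Check conjugation: every atom in a ring double bond is sp² and brings one electron to the p orbital; each =N– nitrogen is pyridine-type (lone pair in the sp² plane, one electron in the p orbital); the carbocation has an empty p orbital — every position has a p orbital, so the cyclic π system is continuous.
Tallying contributions gives 5 × 2 = 10 from the double-bond units + 0 from the CH(+) atom = 10.
With 10 π electrons (n = 2), the Hückel 4n+2 condition holds.

Aromatic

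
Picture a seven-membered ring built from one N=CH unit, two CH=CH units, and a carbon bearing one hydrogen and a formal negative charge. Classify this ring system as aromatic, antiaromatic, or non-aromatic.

Antiaromatic

All ring atoms are sp² and supply a p orbital to the ring (every atom in a ring double bond is sp² and brings one electron to the p orbital; each =N– nitrogen is pyridine-type (lone pair in the sp² plane, one electron in the p orbital); the carbanion's lone pair occupies the p orbital); the conjugation is uninterrupted.
Adding the contributions, 3 × 2 = 6 from the double-bond units + 2 from the CH(-) atom = 8.
8 is a 4n count (n = 2), so the planar conjugated ring is antiaromatic.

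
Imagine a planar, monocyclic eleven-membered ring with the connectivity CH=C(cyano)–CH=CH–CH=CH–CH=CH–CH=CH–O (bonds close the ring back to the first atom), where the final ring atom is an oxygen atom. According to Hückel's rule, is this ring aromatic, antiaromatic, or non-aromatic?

Antiaromatic

All ring atoms are sp² and supply a p orbital to the ring (each doubly-bonded ring atom is sp² with one p-orbital electron; the oxygen donates one lone pair from its p orbital); the conjugation is uninterrupted.
Counting π electrons: 5 × 2 = 10 from the double-bond units + 2 from the O atom = 12.
With 12 = 4·3 π electrons, Hückel's rule classifies the planar ring as antiaromatic.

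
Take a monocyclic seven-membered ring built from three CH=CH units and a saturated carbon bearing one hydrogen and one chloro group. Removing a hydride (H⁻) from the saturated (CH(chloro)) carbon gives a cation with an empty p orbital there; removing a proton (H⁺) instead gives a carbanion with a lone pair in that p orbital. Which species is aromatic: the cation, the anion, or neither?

Once that carbon is sp², every ring atom has a p orbital and both ions are fully conjugated.
Cation: 3 × 2 + 0 = 6 π electrons → 4(1)+2, aromatic.
Anion: 3 × 2 + 2 = 8 π electrons → 4(2), antiaromatic.

The cation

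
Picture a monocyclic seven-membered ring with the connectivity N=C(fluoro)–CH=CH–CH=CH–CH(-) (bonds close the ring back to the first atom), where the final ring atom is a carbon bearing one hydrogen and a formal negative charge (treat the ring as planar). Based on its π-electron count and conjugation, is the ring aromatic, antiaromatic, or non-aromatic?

The p orbitals form a continuous loop: each doubly-bonded ring atom is sp² with one p-orbital electron; each =N– nitrogen is pyridine-type (lone pair in the sp² plane, one electron in the p orbital); the carbanion's lone pair occupies the p orbital. The ring is fully conjugated.
Tallying contributions gives 3 × 2 = 6 from the double-bond units + 2 from the CH(-) atom = 8.
8 = 4(2); a planar, fully conjugated 4n system is antiaromatic.

Antiaromatic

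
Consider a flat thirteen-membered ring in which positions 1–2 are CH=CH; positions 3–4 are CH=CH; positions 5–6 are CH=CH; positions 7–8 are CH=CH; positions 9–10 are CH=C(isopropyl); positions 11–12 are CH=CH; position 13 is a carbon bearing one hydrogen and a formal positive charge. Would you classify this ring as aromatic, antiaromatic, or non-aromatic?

Antiaromatic

The p orbitals form a continuous loop: each doubly-bonded ring atom is sp² with one p-orbital electron; the carbocation has an empty p orbital. The ring is fully conjugated.
Counting π electrons: 6 × 2 = 12 from the double-bond units + 0 from the CH(+) atom = 12.
12 = 4(3); a planar, fully conjugated 4n system is antiaromatic.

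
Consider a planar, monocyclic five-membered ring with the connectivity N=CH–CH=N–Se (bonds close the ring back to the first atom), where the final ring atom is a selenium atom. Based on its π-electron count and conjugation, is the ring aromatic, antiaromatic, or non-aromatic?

Check conjugation: every atom in a ring double bond is sp² and brings one electron to the p orbital; the doubly-bonded nitrogens are pyridine-type — their lone pairs lie in the ring plane, leaving one electron in the p orbital; the selenium donates one lone pair from its p orbital — every position has a p orbital, so the cyclic π system is continuous.
π-electron count: 2 × 2 = 4 from the double-bond units + 2 from the Se atom = 6.
With 6 π electrons (n = 1), the Hückel 4n+2 condition holds.

Aromatic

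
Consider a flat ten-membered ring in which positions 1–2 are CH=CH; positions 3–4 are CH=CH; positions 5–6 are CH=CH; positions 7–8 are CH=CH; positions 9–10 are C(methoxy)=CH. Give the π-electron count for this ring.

All ring atoms are sp² and supply a p orbital to the ring (each doubly-bonded ring atom is sp² with one p-orbital electron); the conjugation is uninterrupted.
π-electron count: 5 × 2 = 10 from the 5 double-bond units.

10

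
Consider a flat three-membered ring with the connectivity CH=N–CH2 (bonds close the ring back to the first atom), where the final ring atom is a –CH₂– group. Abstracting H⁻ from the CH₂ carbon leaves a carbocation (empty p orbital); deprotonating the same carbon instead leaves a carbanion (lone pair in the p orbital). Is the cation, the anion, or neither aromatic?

The cation

In either ion the ring is fully conjugated: every atom, including the new sp² carbon, supplies a p orbital.
Cation: 1 × 2 + 0 = 2 π electrons → 4(0)+2, aromatic.
Anion: 1 × 2 + 2 = 4 π electrons → 4(1), antiaromatic.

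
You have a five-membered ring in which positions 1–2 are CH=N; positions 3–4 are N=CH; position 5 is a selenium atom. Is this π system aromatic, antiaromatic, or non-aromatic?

Aromatic

The p orbitals form a continuous loop: every atom in a ring double bond is sp² and brings one electron to the p orbital; each =N– nitrogen is pyridine-type (lone pair in the sp² plane, one electron in the p orbital); the selenium donates one lone pair from its p orbital. The ring is fully conjugated.
π-electron count: 2 × 2 = 4 from the double-bond units + 2 from the Se atom = 6.
Since 6 = 4·1 + 2, the ring meets the 4n+2 criterion.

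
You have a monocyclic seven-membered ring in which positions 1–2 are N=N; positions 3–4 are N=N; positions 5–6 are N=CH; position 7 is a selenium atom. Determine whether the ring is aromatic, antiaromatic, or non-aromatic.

Antiaromatic

All ring atoms are sp² and supply a p orbital to the ring (each doubly-bonded ring atom is sp² with one p-orbital electron; each sp² =N– keeps its lone pair in-plane and puts one electron into the π system; the selenium donates one lone pair from its p orbital); the conjugation is uninterrupted.
Tallying contributions gives 3 × 2 = 6 from the double-bond units + 2 from the Se atom = 8.
A 4n π count (8, n = 2) in a planar conjugated ring means antiaromatic.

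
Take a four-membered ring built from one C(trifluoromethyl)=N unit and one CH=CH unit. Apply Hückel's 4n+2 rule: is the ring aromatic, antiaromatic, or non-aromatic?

Antiaromatic

All ring atoms are sp² and supply a p orbital to the ring (each doubly-bonded ring atom is sp² with one p-orbital electron; each =N– nitrogen is pyridine-type (lone pair in the sp² plane, one electron in the p orbital)); the conjugation is uninterrupted.
Adding the contributions, 2 × 2 = 4 from the 2 double-bond units.
A 4n π count (4, n = 1) in a planar conjugated ring means antiaromatic.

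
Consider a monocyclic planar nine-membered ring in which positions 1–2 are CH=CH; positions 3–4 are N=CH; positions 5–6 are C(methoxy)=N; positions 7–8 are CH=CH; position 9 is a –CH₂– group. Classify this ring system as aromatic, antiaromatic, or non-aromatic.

Non-aromatic

Because the tetrahedral CH₂ carbon is sp³ and has no p orbital in the ring π system at the CH2 position, the π system cannot extend all the way around the ring.
Broken conjugation rules out both aromaticity and antiaromaticity.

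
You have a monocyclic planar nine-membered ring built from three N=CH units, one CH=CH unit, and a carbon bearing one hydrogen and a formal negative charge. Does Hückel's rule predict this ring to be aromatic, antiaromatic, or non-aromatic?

All ring atoms are sp² and supply a p orbital to the ring (each doubly-bonded ring atom is sp² with one p-orbital electron; the doubly-bonded nitrogens are pyridine-type — their lone pairs lie in the ring plane, leaving one electron in the p orbital; the carbanion's lone pair occupies the p orbital); the conjugation is uninterrupted.
π-electron count: 4 × 2 = 8 from the double-bond units + 2 from the CH(-) atom = 10.
Since 10 = 4·2 + 2, the ring meets the 4n+2 criterion.

Aromatic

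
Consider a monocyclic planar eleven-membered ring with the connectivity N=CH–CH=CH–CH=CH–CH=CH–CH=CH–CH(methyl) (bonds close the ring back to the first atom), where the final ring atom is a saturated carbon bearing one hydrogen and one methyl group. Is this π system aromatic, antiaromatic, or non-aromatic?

At the CH(methyl) position, that saturated carbon is sp³ and has no p orbital in the ring π system; the ring's p-orbital overlap is broken there.
Broken conjugation rules out both aromaticity and antiaromaticity.

Non-aromatic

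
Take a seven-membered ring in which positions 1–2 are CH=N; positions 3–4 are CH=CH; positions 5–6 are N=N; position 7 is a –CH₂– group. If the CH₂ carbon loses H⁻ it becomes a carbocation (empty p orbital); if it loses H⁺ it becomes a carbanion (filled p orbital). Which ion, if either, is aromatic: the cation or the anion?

The cation

In both ions every ring atom is sp² and contributes a p orbital, so both rings are fully conjugated.
Cation: 3 × 2 + 0 = 6 π electrons → 4(1)+2, aromatic.
Anion: 3 × 2 + 2 = 8 π electrons → 4(2), antiaromatic.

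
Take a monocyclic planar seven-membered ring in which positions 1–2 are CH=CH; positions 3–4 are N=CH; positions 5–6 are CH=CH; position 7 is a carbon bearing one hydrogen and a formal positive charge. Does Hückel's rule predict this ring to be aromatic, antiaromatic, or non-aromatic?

The p orbitals form a continuous loop: every atom in a ring double bond is sp² and brings one electron to the p orbital; each =N– nitrogen is pyridine-type (lone pair in the sp² plane, one electron in the p orbital); the carbocation has an empty p orbital. The ring is fully conjugated.
π-electron count: 3 × 2 = 6 from the double-bond units + 0 from the CH(+) atom = 6.
Since 6 = 4·1 + 2, the ring meets the 4n+2 criterion.

Aromatic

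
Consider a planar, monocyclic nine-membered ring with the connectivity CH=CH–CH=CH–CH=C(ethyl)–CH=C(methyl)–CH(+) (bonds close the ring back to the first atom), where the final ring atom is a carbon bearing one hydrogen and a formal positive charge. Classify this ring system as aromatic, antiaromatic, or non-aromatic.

Antiaromatic

Check conjugation: each doubly-bonded ring atom is sp² with one p-orbital electron; the carbocation has an empty p orbital — every position has a p orbital, so the cyclic π system is continuous.
Tallying contributions gives 4 × 2 = 8 from the double-bond units + 0 from the CH(+) atom = 8.
With 8 = 4·2 π electrons, Hückel's rule classifies the planar ring as antiaromatic.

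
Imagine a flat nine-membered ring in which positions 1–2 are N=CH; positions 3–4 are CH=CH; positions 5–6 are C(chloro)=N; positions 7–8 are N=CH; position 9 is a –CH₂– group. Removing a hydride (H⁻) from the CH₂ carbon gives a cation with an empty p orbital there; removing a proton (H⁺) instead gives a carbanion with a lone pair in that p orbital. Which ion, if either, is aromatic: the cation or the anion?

The anion

In either ion the ring is fully conjugated: every atom, including the new sp² carbon, supplies a p orbital.
Cation: 4 × 2 + 0 = 8 π electrons → 4(2), antiaromatic.
Anion: 4 × 2 + 2 = 10 π electrons → 4(2)+2, aromatic.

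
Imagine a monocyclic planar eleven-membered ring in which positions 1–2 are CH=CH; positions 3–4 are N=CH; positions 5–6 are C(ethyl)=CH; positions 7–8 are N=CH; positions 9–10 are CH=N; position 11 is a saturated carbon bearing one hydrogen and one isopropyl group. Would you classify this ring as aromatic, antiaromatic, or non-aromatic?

The CH(isopropyl) position has four σ bonds — that saturated carbon is sp³ and has no p orbital in the ring π system — so the cyclic conjugation is interrupted.
A ring that is not fully conjugated cannot be aromatic or antiaromatic regardless of its π-electron count.

Non-aromatic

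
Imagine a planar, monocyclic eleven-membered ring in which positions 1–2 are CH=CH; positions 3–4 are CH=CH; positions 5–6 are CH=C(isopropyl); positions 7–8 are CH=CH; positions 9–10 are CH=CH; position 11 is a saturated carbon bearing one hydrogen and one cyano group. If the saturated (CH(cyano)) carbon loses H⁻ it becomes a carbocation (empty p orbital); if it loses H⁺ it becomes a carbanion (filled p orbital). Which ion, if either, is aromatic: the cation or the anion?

The cation

Both ions have a continuous loop of p orbitals — each ring atom is sp².
Cation: 5 × 2 + 0 = 10 π electrons → 4(2)+2, aromatic.
Anion: 5 × 2 + 2 = 12 π electrons → 4(3), antiaromatic.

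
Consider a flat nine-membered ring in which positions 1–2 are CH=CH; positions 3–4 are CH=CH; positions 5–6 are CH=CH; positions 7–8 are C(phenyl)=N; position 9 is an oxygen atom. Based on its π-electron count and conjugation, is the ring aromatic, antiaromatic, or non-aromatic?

All ring atoms are sp² and supply a p orbital to the ring (every atom in a ring double bond is sp² and brings one electron to the p orbital; each =N– nitrogen is pyridine-type (lone pair in the sp² plane, one electron in the p orbital); the oxygen donates one lone pair from its p orbital); the conjugation is uninterrupted.
Tallying contributions gives 4 × 2 = 8 from the double-bond units + 2 from the O atom = 10.
With 10 π electrons (n = 2), the Hückel 4n+2 condition holds.

Aromatic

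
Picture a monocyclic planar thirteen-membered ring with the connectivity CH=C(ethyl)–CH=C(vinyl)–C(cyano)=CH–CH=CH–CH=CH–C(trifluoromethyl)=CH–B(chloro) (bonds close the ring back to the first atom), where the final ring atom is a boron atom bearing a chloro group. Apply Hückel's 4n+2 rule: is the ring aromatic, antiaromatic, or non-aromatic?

The p orbitals form a continuous loop: the double-bond atoms are sp², each contributing one p electron; the boron has an empty p orbital. The ring is fully conjugated.
Tallying contributions gives 6 × 2 = 12 from the double-bond units + 0 from the B(chloro) atom = 12.
With 12 = 4·3 π electrons, Hückel's rule classifies the planar ring as antiaromatic.

Antiaromatic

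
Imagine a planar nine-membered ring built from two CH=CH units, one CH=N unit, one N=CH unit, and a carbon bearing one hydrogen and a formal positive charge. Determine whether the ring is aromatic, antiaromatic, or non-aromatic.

Antiaromatic

Check conjugation: every atom in a ring double bond is sp² and brings one electron to the p orbital; each sp² =N– keeps its lone pair in-plane and puts one electron into the π system; the carbocation has an empty p orbital — every position has a p orbital, so the cyclic π system is continuous.
Counting π electrons: 4 × 2 = 8 from the double-bond units + 0 from the CH(+) atom = 8.
8 = 4(2); a planar, fully conjugated 4n system is antiaromatic.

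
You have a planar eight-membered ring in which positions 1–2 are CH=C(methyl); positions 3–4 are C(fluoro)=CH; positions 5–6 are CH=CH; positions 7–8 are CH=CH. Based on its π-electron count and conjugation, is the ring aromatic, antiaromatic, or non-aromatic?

Antiaromatic

Check conjugation: the double-bond atoms are sp², each contributing one p electron — every position has a p orbital, so the cyclic π system is continuous.
Adding the contributions, 4 × 2 = 8 from the 4 double-bond units.
8 is a 4n count (n = 2), so the planar conjugated ring is antiaromatic.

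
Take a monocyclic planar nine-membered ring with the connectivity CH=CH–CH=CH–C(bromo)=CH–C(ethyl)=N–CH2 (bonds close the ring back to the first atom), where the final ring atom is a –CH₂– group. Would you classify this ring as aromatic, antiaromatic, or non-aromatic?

Non-aromatic

The CH2 carbon is saturated: the tetrahedral CH₂ carbon is sp³ and has no p orbital in the ring π system. Conjugation is not continuous around the ring.
Broken conjugation rules out both aromaticity and antiaromaticity.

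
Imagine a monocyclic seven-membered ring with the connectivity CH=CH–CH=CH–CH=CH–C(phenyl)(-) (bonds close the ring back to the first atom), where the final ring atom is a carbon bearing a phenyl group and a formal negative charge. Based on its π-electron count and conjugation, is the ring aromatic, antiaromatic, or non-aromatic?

Antiaromatic

The p orbitals form a continuous loop: the double-bond atoms are sp², each contributing one p electron; the carbanion's lone pair occupies the p orbital. The ring is fully conjugated.
Counting π electrons: 3 × 2 = 6 from the double-bond units + 2 from the C(phenyl)(-) atom = 8.
A 4n π count (8, n = 2) in a planar conjugated ring means antiaromatic.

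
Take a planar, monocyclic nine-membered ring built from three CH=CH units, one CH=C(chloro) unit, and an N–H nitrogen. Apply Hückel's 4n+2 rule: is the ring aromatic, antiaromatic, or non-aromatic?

Aromatic

All ring atoms are sp² and supply a p orbital to the ring (every atom in a ring double bond is sp² and brings one electron to the p orbital; the pyrrole-type nitrogen donates its lone pair from the p orbital); the conjugation is uninterrupted.
Adding the contributions, 4 × 2 = 8 from the double-bond units + 2 from the NH atom = 10.
Since 10 = 4·2 + 2, the ring meets the 4n+2 criterion.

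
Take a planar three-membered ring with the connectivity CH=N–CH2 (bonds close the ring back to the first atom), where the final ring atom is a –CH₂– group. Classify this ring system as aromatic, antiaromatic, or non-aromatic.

The CH2 carbon is saturated: the tetrahedral CH₂ carbon is sp³ and has no p orbital in the ring π system. Conjugation is not continuous around the ring.
Hückel's rule only applies to fully conjugated rings, so this one is simply non-aromatic.

Non-aromatic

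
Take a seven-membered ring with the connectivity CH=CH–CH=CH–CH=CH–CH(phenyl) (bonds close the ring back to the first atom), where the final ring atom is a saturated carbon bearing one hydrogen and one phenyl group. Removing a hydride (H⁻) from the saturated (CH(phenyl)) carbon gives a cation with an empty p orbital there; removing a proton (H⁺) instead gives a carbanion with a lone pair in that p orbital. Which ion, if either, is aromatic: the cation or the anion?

In both ions every ring atom is sp² and contributes a p orbital, so both rings are fully conjugated.
Cation: 3 × 2 + 0 = 6 π electrons → 4(1)+2, aromatic.
Anion: 3 × 2 + 2 = 8 π electrons → 4(2), antiaromatic.

The cation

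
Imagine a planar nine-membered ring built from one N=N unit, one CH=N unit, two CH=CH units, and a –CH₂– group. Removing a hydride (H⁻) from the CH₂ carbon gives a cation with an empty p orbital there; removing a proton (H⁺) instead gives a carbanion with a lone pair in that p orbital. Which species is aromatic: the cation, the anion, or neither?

In either ion the ring is fully conjugated: every atom, including the new sp² carbon, supplies a p orbital.
Cation: 4 × 2 + 0 = 8 π electrons → 4(2), antiaromatic.
Anion: 4 × 2 + 2 = 10 π electrons → 4(2)+2, aromatic.

The anion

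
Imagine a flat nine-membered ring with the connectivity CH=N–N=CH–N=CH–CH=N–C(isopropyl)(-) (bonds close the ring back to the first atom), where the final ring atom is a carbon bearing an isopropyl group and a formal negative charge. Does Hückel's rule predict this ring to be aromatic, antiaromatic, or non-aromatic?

Aromatic

Every ring atom contributes a p orbital perpendicular to the ring (every atom in a ring double bond is sp² and brings one electron to the p orbital; the doubly-bonded nitrogens are pyridine-type — their lone pairs lie in the ring plane, leaving one electron in the p orbital; the carbanion's lone pair occupies the p orbital), so the π system is cyclic and fully conjugated.
π-electron count: 4 × 2 = 8 from the double-bond units + 2 from the C(isopropyl)(-) atom = 10.
With 10 π electrons (n = 2), the Hückel 4n+2 condition holds.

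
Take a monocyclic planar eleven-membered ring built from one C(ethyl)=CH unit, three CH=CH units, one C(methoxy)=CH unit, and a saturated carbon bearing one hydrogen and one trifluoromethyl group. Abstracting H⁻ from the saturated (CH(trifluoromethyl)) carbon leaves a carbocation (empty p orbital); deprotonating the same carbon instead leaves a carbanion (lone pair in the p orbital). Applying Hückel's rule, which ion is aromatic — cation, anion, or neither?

The cation

Once that carbon is sp², every ring atom has a p orbital and both ions are fully conjugated.
Cation: 5 × 2 + 0 = 10 π electrons → 4(2)+2, aromatic.
Anion: 5 × 2 + 2 = 12 π electrons → 4(3), antiaromatic.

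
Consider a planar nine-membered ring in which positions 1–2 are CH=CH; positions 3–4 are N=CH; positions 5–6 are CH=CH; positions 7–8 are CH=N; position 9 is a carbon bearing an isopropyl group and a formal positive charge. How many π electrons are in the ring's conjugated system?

All ring atoms are sp² and supply a p orbital to the ring (the double-bond atoms are sp², each contributing one p electron; the doubly-bonded nitrogens are pyridine-type — their lone pairs lie in the ring plane, leaving one electron in the p orbital; the carbocation has an empty p orbital); the conjugation is uninterrupted.
Counting π electrons: 4 × 2 = 8 from the double-bond units + 0 from the C(isopropyl)(+) atom = 8.

8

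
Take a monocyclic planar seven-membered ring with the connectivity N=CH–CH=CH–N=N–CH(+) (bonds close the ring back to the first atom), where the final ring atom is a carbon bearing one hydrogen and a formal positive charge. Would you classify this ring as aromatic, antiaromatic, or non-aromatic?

Every ring atom contributes a p orbital perpendicular to the ring (the double-bond atoms are sp², each contributing one p electron; each =N– nitrogen is pyridine-type (lone pair in the sp² plane, one electron in the p orbital); the carbocation has an empty p orbital), so the π system is cyclic and fully conjugated.
Adding the contributions, 3 × 2 = 6 from the double-bond units + 0 from the CH(+) atom = 6.
6 = 4(1) + 2, which satisfies Hückel's 4n+2 rule.

Aromatic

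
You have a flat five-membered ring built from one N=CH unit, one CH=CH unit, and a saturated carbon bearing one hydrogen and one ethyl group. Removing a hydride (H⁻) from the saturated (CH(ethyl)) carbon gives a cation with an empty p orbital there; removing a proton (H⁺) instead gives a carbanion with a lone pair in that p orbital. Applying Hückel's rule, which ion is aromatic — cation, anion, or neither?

Both ions have a continuous loop of p orbitals — each ring atom is sp².
Cation: 2 × 2 + 0 = 4 π electrons → 4(1), antiaromatic.
Anion: 2 × 2 + 2 = 6 π electrons → 4(1)+2, aromatic.

The anion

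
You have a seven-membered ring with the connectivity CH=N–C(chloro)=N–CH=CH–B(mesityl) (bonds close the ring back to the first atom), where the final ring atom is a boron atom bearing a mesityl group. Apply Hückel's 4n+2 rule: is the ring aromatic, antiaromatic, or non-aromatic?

Aromatic

The p orbitals form a continuous loop: each doubly-bonded ring atom is sp² with one p-orbital electron; each =N– nitrogen is pyridine-type (lone pair in the sp² plane, one electron in the p orbital); the boron has an empty p orbital. The ring is fully conjugated.
π-electron count: 3 × 2 = 6 from the double-bond units + 0 from the B(mesityl) atom = 6.
Since 6 = 4·1 + 2, the ring meets the 4n+2 criterion.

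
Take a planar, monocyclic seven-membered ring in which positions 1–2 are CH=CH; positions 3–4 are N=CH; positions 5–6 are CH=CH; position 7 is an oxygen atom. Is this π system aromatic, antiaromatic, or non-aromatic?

Antiaromatic

All ring atoms are sp² and supply a p orbital to the ring (every atom in a ring double bond is sp² and brings one electron to the p orbital; each sp² =N– keeps its lone pair in-plane and puts one electron into the π system; the oxygen donates one lone pair from its p orbital); the conjugation is uninterrupted.
Adding the contributions, 3 × 2 = 6 from the double-bond units + 2 from the O atom = 8.
A 4n π count (8, n = 2) in a planar conjugated ring means antiaromatic.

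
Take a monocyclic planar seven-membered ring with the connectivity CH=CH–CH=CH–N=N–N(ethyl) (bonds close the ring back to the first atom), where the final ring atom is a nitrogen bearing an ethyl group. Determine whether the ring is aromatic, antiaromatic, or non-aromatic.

Antiaromatic

All ring atoms are sp² and supply a p orbital to the ring (each doubly-bonded ring atom is sp² with one p-orbital electron; each =N– nitrogen is pyridine-type (lone pair in the sp² plane, one electron in the p orbital); the pyrrole-type nitrogen donates its lone pair from the p orbital); the conjugation is uninterrupted.
Counting π electrons: 3 × 2 = 6 from the double-bond units + 2 from the N(ethyl) atom = 8.
8 = 4(2); a planar, fully conjugated 4n system is antiaromatic.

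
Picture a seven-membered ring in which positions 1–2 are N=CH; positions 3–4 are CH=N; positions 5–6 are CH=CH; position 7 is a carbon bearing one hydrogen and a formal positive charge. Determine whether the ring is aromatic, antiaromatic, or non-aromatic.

All ring atoms are sp² and supply a p orbital to the ring (every atom in a ring double bond is sp² and brings one electron to the p orbital; the doubly-bonded nitrogens are pyridine-type — their lone pairs lie in the ring plane, leaving one electron in the p orbital; the carbocation has an empty p orbital); the conjugation is uninterrupted.
π-electron count: 3 × 2 = 6 from the double-bond units + 0 from the CH(+) atom = 6.
That gives a 4n+2 count (6, n = 1).

Aromatic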